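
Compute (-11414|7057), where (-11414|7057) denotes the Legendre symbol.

1

(-11414|7057)
  = (2700|7057)    [-11414 ≡ 2700 mod 7057]
  = (675|7057)    [7057 ≡ 1 mod 8 ⇒ (2|7057)^2 = +1]
  = (7057|675)    [QR: 7057 ≡ 1 mod 4, sign kept]
  = (307|675)    [7057 ≡ 307 mod 675]
  = -(675|307)    [QR: both ≡ 3 mod 4, sign flips]
  = -(61|307)    [675 ≡ 61 mod 307]
  = -(307|61)    [QR: 61 ≡ 1 mod 4, sign kept]
  = -(2|61)    [307 ≡ 2 mod 61]
  = (1|61)    [61 ≡ 5 mod 8 ⇒ (2|61) = -1]
  = 1    [(1|61) = 1]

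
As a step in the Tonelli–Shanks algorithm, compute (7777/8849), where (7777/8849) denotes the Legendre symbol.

7777 ≡ 1 (mod 4), so quadratic reciprocity gives (7777/8849) = (8849/7777). Reduce: 8849 ≡ 1072 (mod 7777). Now have (1072/7777).
Factor out 2: 1072 = 2^4·67. Since 7777 ≡ 1 (mod 8), (2/7777) = +1, and (2/7777)^4 = +1. Now have (67/7777).
7777 ≡ 1 (mod 4), so quadratic reciprocity gives (67/7777) = (7777/67). Reduce: 7777 ≡ 5 (mod 67). Now have (5/67).
5 ≡ 1 (mod 4), so quadratic reciprocity gives (5/67) = (67/5). Reduce: 67 ≡ 2 (mod 5). Now have (2/5).
Factor out 2: 2 = 2. Since 5 ≡ 5 (mod 8), (2/5) = -1. Now have -(1/5).
(1/5) = 1. Collecting the sign factors: -1.

-1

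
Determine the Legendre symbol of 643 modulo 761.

1

(643|761)
  = (761|643)    [QR: 761 ≡ 1 mod 4, sign kept]
  = (118|643)    [761 ≡ 118 mod 643]
  = -(59|643)    [643 ≡ 3 mod 8 ⇒ (2|643) = -1]
  = (643|59)    [QR: both ≡ 3 mod 4, sign flips]
  = (53|59)    [643 ≡ 53 mod 59]
  = (59|53)    [QR: 53 ≡ 1 mod 4, sign kept]
  = (6|53)    [59 ≡ 6 mod 53]
  = -(3|53)    [53 ≡ 5 mod 8 ⇒ (2|53) = -1]
  = -(53|3)    [QR: 53 ≡ 1 mod 4, sign kept]
  = -(2|3)    [53 ≡ 2 mod 3]
  = (1|3)    [3 ≡ 3 mod 8 ⇒ (2|3) = -1]
  = 1    [(1|3) = 1]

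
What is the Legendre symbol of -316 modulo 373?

Pull out -1: (-316 / 373) = (-1 / 373)·(316 / 373). Since 373 ≡ 1 (mod 4), (-1 / 373) = +1. Now have (316 / 373).
Factor out 2: 316 = 2^2·79. Since 373 ≡ 5 (mod 8), (2 / 373) = -1, and (2 / 373)^2 = +1. Now have (79 / 373).
373 ≡ 1 (mod 4), so quadratic reciprocity gives (79 / 373) = (373 / 79). Reduce: 373 ≡ 57 (mod 79). Now have (57 / 79).
57 ≡ 1 (mod 4), so quadratic reciprocity gives (57 / 79) = (79 / 57). Reduce: 79 ≡ 22 (mod 57). Now have (22 / 57).
Factor out 2: 22 = 2·11. Since 57 ≡ 1 (mod 8), (2 / 57) = +1. Now have (11 / 57).
57 ≡ 1 (mod 4), so quadratic reciprocity gives (11 / 57) = (57 / 11). Reduce: 57 ≡ 2 (mod 11). Now have (2 / 11).
Factor out 2: 2 = 2. Since 11 ≡ 3 (mod 8), (2 / 11) = -1. Now have -(1 / 11).
(1 / 11) = 1. Collecting the sign factors: -1.

-1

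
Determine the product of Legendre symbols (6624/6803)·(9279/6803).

By multiplicativity, (6624·9279/6803) = (6624/6803)·(9279/6803).
First factor (6624/6803):
Factor out 2: 6624 = 2^5·207. Since 6803 ≡ 3 (mod 8), (2/6803) = -1, and (2/6803)^5 = -1. Now have -(207/6803).
Both 207 ≡ 3 and 6803 ≡ 3 (mod 4), so reciprocity gives (207/6803) = -(6803/207). Reduce: 6803 ≡ 179 (mod 207). Now have (179/207).
Both 179 ≡ 3 and 207 ≡ 3 (mod 4), so reciprocity gives (179/207) = -(207/179). Reduce: 207 ≡ 28 (mod 179). Now have -(28/179).
Factor out 2: 28 = 2^2·7. Since 179 ≡ 3 (mod 8), (2/179) = -1, and (2/179)^2 = +1. Now have -(7/179).
Both 7 ≡ 3 and 179 ≡ 3 (mod 4), so reciprocity gives (7/179) = -(179/7). Reduce: 179 ≡ 4 (mod 7). Now have (4/7).
Factor out 2: 4 = 2^2. Since 7 ≡ 7 (mod 8), (2/7) = +1, and (2/7)^2 = +1. Now have (1/7).
(1/7) = 1. Collecting the sign factors: 1.
Second factor (9279/6803):
Reduce the numerator: 9279 ≡ 2476 (mod 6803), so (9279/6803) = (2476/6803).
Factor out 2: 2476 = 2^2·619. Since 6803 ≡ 3 (mod 8), (2/6803) = -1, and (2/6803)^2 = +1. Now have (619/6803).
Both 619 ≡ 3 and 6803 ≡ 3 (mod 4), so reciprocity gives (619/6803) = -(6803/619). Reduce: 6803 ≡ 613 (mod 619). Now have -(613/619).
613 ≡ 1 (mod 4), so quadratic reciprocity gives (613/619) = (619/613). Reduce: 619 ≡ 6 (mod 613). Now have -(6/613).
Factor out 2: 6 = 2·3. Since 613 ≡ 5 (mod 8), (2/613) = -1. Now have (3/613).
613 ≡ 1 (mod 4), so quadratic reciprocity gives (3/613) = (613/3). Reduce: 613 ≡ 1 (mod 3). Now have (1/3).
(1/3) = 1. Collecting the sign factors: 1.
Product: (1)·(1) = 1.

1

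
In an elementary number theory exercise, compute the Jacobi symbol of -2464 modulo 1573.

0

(-2464|1573)
  = (2464|1573)    [1573 ≡ 1 mod 4 ⇒ (-1|1573) = +1]
  = (891|1573)    [2464 ≡ 891 mod 1573]
  = (1573|891)    [QR: 1573 ≡ 1 mod 4, sign kept]
  = (682|891)    [1573 ≡ 682 mod 891]
  = -(341|891)    [891 ≡ 3 mod 8 ⇒ (2|891) = -1]
  = -(891|341)    [QR: 341 ≡ 1 mod 4, sign kept]
  = -(209|341)    [891 ≡ 209 mod 341]
  = -(341|209)    [QR: 209 ≡ 1 mod 4, sign kept]
  = -(132|209)    [341 ≡ 132 mod 209]
  = -(33|209)    [209 ≡ 1 mod 8 ⇒ (2|209)^2 = +1]
  = -(209|33)    [QR: 33 ≡ 1 mod 4, sign kept]
  = -(11|33)    [209 ≡ 11 mod 33]
  = -(33|11)    [QR: 33 ≡ 1 mod 4, sign kept]
  = -(0|11)    [33 ≡ 0 mod 11]
  = 0    [numerator 0, gcd > 1]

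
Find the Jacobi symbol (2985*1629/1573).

-1

By multiplicativity, (2985·1629/1573) = (2985/1573)·(1629/1573).
First factor (2985/1573):
(2985/1573)
  = (1412/1573)    [2985 ≡ 1412 mod 1573]
  = (353/1573)    [1573 ≡ 5 mod 8 ⇒ (2/1573)^2 = +1]
  = (1573/353)    [QR: 353 ≡ 1 mod 4, sign kept]
  = (161/353)    [1573 ≡ 161 mod 353]
  = (353/161)    [QR: 161 ≡ 1 mod 4, sign kept]
  = (31/161)    [353 ≡ 31 mod 161]
  = (161/31)    [QR: 161 ≡ 1 mod 4, sign kept]
  = (6/31)    [161 ≡ 6 mod 31]
  = (3/31)    [31 ≡ 7 mod 8 ⇒ (2/31) = +1]
  = -(31/3)    [QR: both ≡ 3 mod 4, sign flips]
  = -(1/3)    [31 ≡ 1 mod 3]
  = -1    [(1/3) = 1]
Second factor (1629/1573):
(1629/1573)
  = (56/1573)    [1629 ≡ 56 mod 1573]
  = -(7/1573)    [1573 ≡ 5 mod 8 ⇒ (2/1573)^3 = -1]
  = -(1573/7)    [QR: 1573 ≡ 1 mod 4, sign kept]
  = -(5/7)    [1573 ≡ 5 mod 7]
  = -(7/5)    [QR: 5 ≡ 1 mod 4, sign kept]
  = -(2/5)    [7 ≡ 2 mod 5]
  = (1/5)    [5 ≡ 5 mod 8 ⇒ (2/5) = -1]
  = 1    [(1/5) = 1]
Product: (-1)·(1) = -1.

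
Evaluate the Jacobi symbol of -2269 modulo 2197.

-1

Pull out -1: (-2269|2197) = (-1|2197)·(2269|2197). Since 2197 ≡ 1 (mod 4), (-1|2197) = +1. Now have (2269|2197).
Reduce the numerator: 2269 ≡ 72 (mod 2197), so (2269|2197) = (72|2197).
Factor out 2: 72 = 2^3·9. Since 2197 ≡ 5 (mod 8), (2|2197) = -1, and (2|2197)^3 = -1. Now have -(9|2197).
9 ≡ 1 (mod 4), so quadratic reciprocity gives (9|2197) = (2197|9). Reduce: 2197 ≡ 1 (mod 9). Now have -(1|9).
(1|9) = 1. Collecting the sign factors: -1.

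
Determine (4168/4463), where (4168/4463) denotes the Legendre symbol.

Factor out 2: 4168 = 2^3·521. Since 4463 ≡ 7 (mod 8), (2/4463) = +1, and (2/4463)^3 = +1. Now have (521/4463).
521 ≡ 1 (mod 4), so quadratic reciprocity gives (521/4463) = (4463/521). Reduce: 4463 ≡ 295 (mod 521). Now have (295/521).
521 ≡ 1 (mod 4), so quadratic reciprocity gives (295/521) = (521/295). Reduce: 521 ≡ 226 (mod 295). Now have (226/295).
Factor out 2: 226 = 2·113. Since 295 ≡ 7 (mod 8), (2/295) = +1. Now have (113/295).
113 ≡ 1 (mod 4), so quadratic reciprocity gives (113/295) = (295/113). Reduce: 295 ≡ 69 (mod 113). Now have (69/113).
69 ≡ 1 (mod 4), so quadratic reciprocity gives (69/113) = (113/69). Reduce: 113 ≡ 44 (mod 69). Now have (44/69).
Factor out 2: 44 = 2^2·11. Since 69 ≡ 5 (mod 8), (2/69) = -1, and (2/69)^2 = +1. Now have (11/69).
69 ≡ 1 (mod 4), so quadratic reciprocity gives (11/69) = (69/11). Reduce: 69 ≡ 3 (mod 11). Now have (3/11).
Both 3 ≡ 3 and 11 ≡ 3 (mod 4), so reciprocity gives (3/11) = -(11/3). Reduce: 11 ≡ 2 (mod 3). Now have -(2/3).
Factor out 2: 2 = 2. Since 3 ≡ 3 (mod 8), (2/3) = -1. Now have (1/3).
(1/3) = 1. Collecting the sign factors: 1.

1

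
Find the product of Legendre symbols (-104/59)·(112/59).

By multiplicativity, (-104·112/59) = (-104/59)·(112/59).
First factor (-104/59):
Pull out -1: (-104/59) = (-1/59)·(104/59). Since 59 ≡ 3 (mod 4), (-1/59) = -1. Now have -(104/59).
Reduce the numerator: 104 ≡ 45 (mod 59), so (104/59) = (45/59).
45 ≡ 1 (mod 4), so quadratic reciprocity gives (45/59) = (59/45). Reduce: 59 ≡ 14 (mod 45). Now have -(14/45).
Factor out 2: 14 = 2·7. Since 45 ≡ 5 (mod 8), (2/45) = -1. Now have (7/45).
45 ≡ 1 (mod 4), so quadratic reciprocity gives (7/45) = (45/7). Reduce: 45 ≡ 3 (mod 7). Now have (3/7).
Both 3 ≡ 3 and 7 ≡ 3 (mod 4), so reciprocity gives (3/7) = -(7/3). Reduce: 7 ≡ 1 (mod 3). Now have -(1/3).
(1/3) = 1. Collecting the sign factors: -1.
Second factor (112/59):
Reduce the numerator: 112 ≡ 53 (mod 59), so (112/59) = (53/59).
53 ≡ 1 (mod 4), so quadratic reciprocity gives (53/59) = (59/53). Reduce: 59 ≡ 6 (mod 53). Now have (6/53).
Factor out 2: 6 = 2·3. Since 53 ≡ 5 (mod 8), (2/53) = -1. Now have -(3/53).
53 ≡ 1 (mod 4), so quadratic reciprocity gives (3/53) = (53/3). Reduce: 53 ≡ 2 (mod 3). Now have -(2/3).
Factor out 2: 2 = 2. Since 3 ≡ 3 (mod 8), (2/3) = -1. Now have (1/3).
(1/3) = 1. Collecting the sign factors: 1.
Product: (-1)·(1) = -1.

-1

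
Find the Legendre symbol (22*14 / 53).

1

By multiplicativity, (22·14 / 53) = (22 / 53)·(14 / 53).
First factor (22 / 53):
(22 / 53)
  = -(11 / 53)    [53 ≡ 5 mod 8 ⇒ (2 / 53) = -1]
  = -(53 / 11)    [QR: 53 ≡ 1 mod 4, sign kept]
  = -(9 / 11)    [53 ≡ 9 mod 11]
  = -(11 / 9)    [QR: 9 ≡ 1 mod 4, sign kept]
  = -(2 / 9)    [11 ≡ 2 mod 9]
  = -(1 / 9)    [9 ≡ 1 mod 8 ⇒ (2 / 9) = +1]
  = -1    [(1 / 9) = 1]
Second factor (14 / 53):
(14 / 53)
  = -(7 / 53)    [53 ≡ 5 mod 8 ⇒ (2 / 53) = -1]
  = -(53 / 7)    [QR: 53 ≡ 1 mod 4, sign kept]
  = -(4 / 7)    [53 ≡ 4 mod 7]
  = -(1 / 7)    [7 ≡ 7 mod 8 ⇒ (2 / 7)^2 = +1]
  = -1    [(1 / 7) = 1]
Product: (-1)·(-1) = 1.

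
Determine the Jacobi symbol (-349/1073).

1

(-349/1073)
  = (724/1073)    [-349 ≡ 724 mod 1073]
  = (181/1073)    [1073 ≡ 1 mod 8 ⇒ (2/1073)^2 = +1]
  = (1073/181)    [QR: 181 ≡ 1 mod 4, sign kept]
  = (168/181)    [1073 ≡ 168 mod 181]
  = -(21/181)    [181 ≡ 5 mod 8 ⇒ (2/181)^3 = -1]
  = -(181/21)    [QR: 21 ≡ 1 mod 4, sign kept]
  = -(13/21)    [181 ≡ 13 mod 21]
  = -(21/13)    [QR: 13 ≡ 1 mod 4, sign kept]
  = -(8/13)    [21 ≡ 8 mod 13]
  = (1/13)    [13 ≡ 5 mod 8 ⇒ (2/13)^3 = -1]
  = 1    [(1/13) = 1]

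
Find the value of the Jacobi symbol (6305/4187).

Reduce the numerator: 6305 ≡ 2118 (mod 4187), so (6305/4187) = (2118/4187).
Factor out 2: 2118 = 2·1059. Since 4187 ≡ 3 (mod 8), (2/4187) = -1. Now have -(1059/4187).
Both 1059 ≡ 3 and 4187 ≡ 3 (mod 4), so reciprocity gives (1059/4187) = -(4187/1059). Reduce: 4187 ≡ 1010 (mod 1059). Now have (1010/1059).
Factor out 2: 1010 = 2·505. Since 1059 ≡ 3 (mod 8), (2/1059) = -1. Now have -(505/1059).
505 ≡ 1 (mod 4), so quadratic reciprocity gives (505/1059) = (1059/505). Reduce: 1059 ≡ 49 (mod 505). Now have -(49/505).
49 ≡ 1 (mod 4), so quadratic reciprocity gives (49/505) = (505/49). Reduce: 505 ≡ 15 (mod 49). Now have -(15/49).
49 ≡ 1 (mod 4), so quadratic reciprocity gives (15/49) = (49/15). Reduce: 49 ≡ 4 (mod 15). Now have -(4/15).
Factor out 2: 4 = 2^2. Since 15 ≡ 7 (mod 8), (2/15) = +1, and (2/15)^2 = +1. Now have -(1/15).
(1/15) = 1. Collecting the sign factors: -1.

-1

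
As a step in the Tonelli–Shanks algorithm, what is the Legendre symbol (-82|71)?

(-82|71)
  = -(82|71)    [71 ≡ 3 mod 4 ⇒ (-1|71) = -1]
  = -(11|71)    [82 ≡ 11 mod 71]
  = (71|11)    [QR: both ≡ 3 mod 4, sign flips]
  = (5|11)    [71 ≡ 5 mod 11]
  = (11|5)    [QR: 5 ≡ 1 mod 4, sign kept]
  = (1|5)    [11 ≡ 1 mod 5]
  = 1    [(1|5) = 1]

1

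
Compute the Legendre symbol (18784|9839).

(18784|9839)
  = (8945|9839)    [18784 ≡ 8945 mod 9839]
  = (9839|8945)    [QR: 8945 ≡ 1 mod 4, sign kept]
  = (894|8945)    [9839 ≡ 894 mod 8945]
  = (447|8945)    [8945 ≡ 1 mod 8 ⇒ (2|8945) = +1]
  = (8945|447)    [QR: 8945 ≡ 1 mod 4, sign kept]
  = (5|447)    [8945 ≡ 5 mod 447]
  = (447|5)    [QR: 5 ≡ 1 mod 4, sign kept]
  = (2|5)    [447 ≡ 2 mod 5]
  = -(1|5)    [5 ≡ 5 mod 8 ⇒ (2|5) = -1]
  = -1    [(1|5) = 1]

-1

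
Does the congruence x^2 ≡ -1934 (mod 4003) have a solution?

Pull out -1: (-1934|4003) = (-1|4003)·(1934|4003). Since 4003 ≡ 3 (mod 4), (-1|4003) = -1. Now have -(1934|4003).
Factor out 2: 1934 = 2·967. Since 4003 ≡ 3 (mod 8), (2|4003) = -1. Now have (967|4003).
Both 967 ≡ 3 and 4003 ≡ 3 (mod 4), so reciprocity gives (967|4003) = -(4003|967). Reduce: 4003 ≡ 135 (mod 967). Now have -(135|967).
Both 135 ≡ 3 and 967 ≡ 3 (mod 4), so reciprocity gives (135|967) = -(967|135). Reduce: 967 ≡ 22 (mod 135). Now have (22|135).
Factor out 2: 22 = 2·11. Since 135 ≡ 7 (mod 8), (2|135) = +1. Now have (11|135).
Both 11 ≡ 3 and 135 ≡ 3 (mod 4), so reciprocity gives (11|135) = -(135|11). Reduce: 135 ≡ 3 (mod 11). Now have -(3|11).
Both 3 ≡ 3 and 11 ≡ 3 (mod 4), so reciprocity gives (3|11) = -(11|3). Reduce: 11 ≡ 2 (mod 3). Now have (2|3).
Factor out 2: 2 = 2. Since 3 ≡ 3 (mod 8), (2|3) = -1. Now have -(1|3).
(1|3) = 1. Collecting the sign factors: -1.
(-1934|4003) = -1, and 4003 is prime, so -1934 is not a quadratic residue mod 4003.

no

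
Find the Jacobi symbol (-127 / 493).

-1

(-127 / 493)
  = (366 / 493)    [-127 ≡ 366 mod 493]
  = -(183 / 493)    [493 ≡ 5 mod 8 ⇒ (2 / 493) = -1]
  = -(493 / 183)    [QR: 493 ≡ 1 mod 4, sign kept]
  = -(127 / 183)    [493 ≡ 127 mod 183]
  = (183 / 127)    [QR: both ≡ 3 mod 4, sign flips]
  = (56 / 127)    [183 ≡ 56 mod 127]
  = (7 / 127)    [127 ≡ 7 mod 8 ⇒ (2 / 127)^3 = +1]
  = -(127 / 7)    [QR: both ≡ 3 mod 4, sign flips]
  = -(1 / 7)    [127 ≡ 1 mod 7]
  = -1    [(1 / 7) = 1]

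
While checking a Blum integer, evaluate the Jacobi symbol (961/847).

1

(961/847)
  = (114/847)    [961 ≡ 114 mod 847]
  = (57/847)    [847 ≡ 7 mod 8 ⇒ (2/847) = +1]
  = (847/57)    [QR: 57 ≡ 1 mod 4, sign kept]
  = (49/57)    [847 ≡ 49 mod 57]
  = (57/49)    [QR: 49 ≡ 1 mod 4, sign kept]
  = (8/49)    [57 ≡ 8 mod 49]
  = (1/49)    [49 ≡ 1 mod 8 ⇒ (2/49)^3 = +1]
  = 1    [(1/49) = 1]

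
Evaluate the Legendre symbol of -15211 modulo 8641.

1

Pull out -1: (-15211 / 8641) = (-1 / 8641)·(15211 / 8641). Since 8641 ≡ 1 (mod 4), (-1 / 8641) = +1. Now have (15211 / 8641).
Reduce the numerator: 15211 ≡ 6570 (mod 8641), so (15211 / 8641) = (6570 / 8641).
Factor out 2: 6570 = 2·3285. Since 8641 ≡ 1 (mod 8), (2 / 8641) = +1. Now have (3285 / 8641).
3285 ≡ 1 (mod 4), so quadratic reciprocity gives (3285 / 8641) = (8641 / 3285). Reduce: 8641 ≡ 2071 (mod 3285). Now have (2071 / 3285).
3285 ≡ 1 (mod 4), so quadratic reciprocity gives (2071 / 3285) = (3285 / 2071). Reduce: 3285 ≡ 1214 (mod 2071). Now have (1214 / 2071).
Factor out 2: 1214 = 2·607. Since 2071 ≡ 7 (mod 8), (2 / 2071) = +1. Now have (607 / 2071).
Both 607 ≡ 3 and 2071 ≡ 3 (mod 4), so reciprocity gives (607 / 2071) = -(2071 / 607). Reduce: 2071 ≡ 250 (mod 607). Now have -(250 / 607).
Factor out 2: 250 = 2·125. Since 607 ≡ 7 (mod 8), (2 / 607) = +1. Now have -(125 / 607).
125 ≡ 1 (mod 4), so quadratic reciprocity gives (125 / 607) = (607 / 125). Reduce: 607 ≡ 107 (mod 125). Now have -(107 / 125).
125 ≡ 1 (mod 4), so quadratic reciprocity gives (107 / 125) = (125 / 107). Reduce: 125 ≡ 18 (mod 107). Now have -(18 / 107).
Factor out 2: 18 = 2·9. Since 107 ≡ 3 (mod 8), (2 / 107) = -1. Now have (9 / 107).
9 ≡ 1 (mod 4), so quadratic reciprocity gives (9 / 107) = (107 / 9). Reduce: 107 ≡ 8 (mod 9). Now have (8 / 9).
Factor out 2: 8 = 2^3. Since 9 ≡ 1 (mod 8), (2 / 9) = +1, and (2 / 9)^3 = +1. Now have (1 / 9).
(1 / 9) = 1. Collecting the sign factors: 1.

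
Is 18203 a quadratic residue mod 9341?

yes

Reduce the numerator: 18203 ≡ 8862 (mod 9341), so (18203/9341) = (8862/9341).
Factor out 2: 8862 = 2·4431. Since 9341 ≡ 5 (mod 8), (2/9341) = -1. Now have -(4431/9341).
9341 ≡ 1 (mod 4), so quadratic reciprocity gives (4431/9341) = (9341/4431). Reduce: 9341 ≡ 479 (mod 4431). Now have -(479/4431).
Both 479 ≡ 3 and 4431 ≡ 3 (mod 4), so reciprocity gives (479/4431) = -(4431/479). Reduce: 4431 ≡ 120 (mod 479). Now have (120/479).
Factor out 2: 120 = 2^3·15. Since 479 ≡ 7 (mod 8), (2/479) = +1, and (2/479)^3 = +1. Now have (15/479).
Both 15 ≡ 3 and 479 ≡ 3 (mod 4), so reciprocity gives (15/479) = -(479/15). Reduce: 479 ≡ 14 (mod 15). Now have -(14/15).
Factor out 2: 14 = 2·7. Since 15 ≡ 7 (mod 8), (2/15) = +1. Now have -(7/15).
Both 7 ≡ 3 and 15 ≡ 3 (mod 4), so reciprocity gives (7/15) = -(15/7). Reduce: 15 ≡ 1 (mod 7). Now have (1/7).
(1/7) = 1. Collecting the sign factors: 1.
(18203/9341) = 1, and 9341 is prime, so 18203 is a quadratic residue mod 9341.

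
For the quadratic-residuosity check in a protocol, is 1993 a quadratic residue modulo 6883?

(1993/6883)
  = (6883/1993)    [QR: 1993 ≡ 1 mod 4, sign kept]
  = (904/1993)    [6883 ≡ 904 mod 1993]
  = (113/1993)    [1993 ≡ 1 mod 8 ⇒ (2/1993)^3 = +1]
  = (1993/113)    [QR: 113 ≡ 1 mod 4, sign kept]
  = (72/113)    [1993 ≡ 72 mod 113]
  = (9/113)    [113 ≡ 1 mod 8 ⇒ (2/113)^3 = +1]
  = (113/9)    [QR: 9 ≡ 1 mod 4, sign kept]
  = (5/9)    [113 ≡ 5 mod 9]
  = (9/5)    [QR: 5 ≡ 1 mod 4, sign kept]
  = (4/5)    [9 ≡ 4 mod 5]
  = (1/5)    [5 ≡ 5 mod 8 ⇒ (2/5)^2 = +1]
  = 1    [(1/5) = 1]
The Legendre symbol is 1, so x^2 ≡ 1993 (mod 6883) has solution.

yes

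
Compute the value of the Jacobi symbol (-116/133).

(-116/133)
  = (17/133)    [-116 ≡ 17 mod 133]
  = (133/17)    [QR: 17 ≡ 1 mod 4, sign kept]
  = (14/17)    [133 ≡ 14 mod 17]
  = (7/17)    [17 ≡ 1 mod 8 ⇒ (2/17) = +1]
  = (17/7)    [QR: 17 ≡ 1 mod 4, sign kept]
  = (3/7)    [17 ≡ 3 mod 7]
  = -(7/3)    [QR: both ≡ 3 mod 4, sign flips]
  = -(1/3)    [7 ≡ 1 mod 3]
  = -1    [(1/3) = 1]

-1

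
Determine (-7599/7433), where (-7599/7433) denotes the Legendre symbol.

Pull out -1: (-7599/7433) = (-1/7433)·(7599/7433). Since 7433 ≡ 1 (mod 4), (-1/7433) = +1. Now have (7599/7433).
Reduce the numerator: 7599 ≡ 166 (mod 7433), so (7599/7433) = (166/7433).
Factor out 2: 166 = 2·83. Since 7433 ≡ 1 (mod 8), (2/7433) = +1. Now have (83/7433).
7433 ≡ 1 (mod 4), so quadratic reciprocity gives (83/7433) = (7433/83). Reduce: 7433 ≡ 46 (mod 83). Now have (46/83).
Factor out 2: 46 = 2·23. Since 83 ≡ 3 (mod 8), (2/83) = -1. Now have -(23/83).
Both 23 ≡ 3 and 83 ≡ 3 (mod 4), so reciprocity gives (23/83) = -(83/23). Reduce: 83 ≡ 14 (mod 23). Now have (14/23).
Factor out 2: 14 = 2·7. Since 23 ≡ 7 (mod 8), (2/23) = +1. Now have (7/23).
Both 7 ≡ 3 and 23 ≡ 3 (mod 4), so reciprocity gives (7/23) = -(23/7). Reduce: 23 ≡ 2 (mod 7). Now have -(2/7).
Factor out 2: 2 = 2. Since 7 ≡ 7 (mod 8), (2/7) = +1. Now have -(1/7).
(1/7) = 1. Collecting the sign factors: -1.

-1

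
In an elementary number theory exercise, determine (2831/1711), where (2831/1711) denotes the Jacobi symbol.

1

Reduce the numerator: 2831 ≡ 1120 (mod 1711), so (2831/1711) = (1120/1711).
Factor out 2: 1120 = 2^5·35. Since 1711 ≡ 7 (mod 8), (2/1711) = +1, and (2/1711)^5 = +1. Now have (35/1711).
Both 35 ≡ 3 and 1711 ≡ 3 (mod 4), so reciprocity gives (35/1711) = -(1711/35). Reduce: 1711 ≡ 31 (mod 35). Now have -(31/35).
Both 31 ≡ 3 and 35 ≡ 3 (mod 4), so reciprocity gives (31/35) = -(35/31). Reduce: 35 ≡ 4 (mod 31). Now have (4/31).
Factor out 2: 4 = 2^2. Since 31 ≡ 7 (mod 8), (2/31) = +1, and (2/31)^2 = +1. Now have (1/31).
(1/31) = 1. Collecting the sign factors: 1.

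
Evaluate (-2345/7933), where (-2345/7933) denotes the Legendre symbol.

(-2345/7933)
  = (5588/7933)    [-2345 ≡ 5588 mod 7933]
  = (1397/7933)    [7933 ≡ 5 mod 8 ⇒ (2/7933)^2 = +1]
  = (7933/1397)    [QR: 1397 ≡ 1 mod 4, sign kept]
  = (948/1397)    [7933 ≡ 948 mod 1397]
  = (237/1397)    [1397 ≡ 5 mod 8 ⇒ (2/1397)^2 = +1]
  = (1397/237)    [QR: 237 ≡ 1 mod 4, sign kept]
  = (212/237)    [1397 ≡ 212 mod 237]
  = (53/237)    [237 ≡ 5 mod 8 ⇒ (2/237)^2 = +1]
  = (237/53)    [QR: 53 ≡ 1 mod 4, sign kept]
  = (25/53)    [237 ≡ 25 mod 53]
  = (53/25)    [QR: 25 ≡ 1 mod 4, sign kept]
  = (3/25)    [53 ≡ 3 mod 25]
  = (25/3)    [QR: 25 ≡ 1 mod 4, sign kept]
  = (1/3)    [25 ≡ 1 mod 3]
  = 1    [(1/3) = 1]

1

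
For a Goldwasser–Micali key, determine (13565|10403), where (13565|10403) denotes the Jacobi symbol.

Reduce the numerator: 13565 ≡ 3162 (mod 10403), so (13565|10403) = (3162|10403).
Factor out 2: 3162 = 2·1581. Since 10403 ≡ 3 (mod 8), (2|10403) = -1. Now have -(1581|10403).
1581 ≡ 1 (mod 4), so quadratic reciprocity gives (1581|10403) = (10403|1581). Reduce: 10403 ≡ 917 (mod 1581). Now have -(917|1581).
917 ≡ 1 (mod 4), so quadratic reciprocity gives (917|1581) = (1581|917). Reduce: 1581 ≡ 664 (mod 917). Now have -(664|917).
Factor out 2: 664 = 2^3·83. Since 917 ≡ 5 (mod 8), (2|917) = -1, and (2|917)^3 = -1. Now have (83|917).
917 ≡ 1 (mod 4), so quadratic reciprocity gives (83|917) = (917|83). Reduce: 917 ≡ 4 (mod 83). Now have (4|83).
Factor out 2: 4 = 2^2. Since 83 ≡ 3 (mod 8), (2|83) = -1, and (2|83)^2 = +1. Now have (1|83).
(1|83) = 1. Collecting the sign factors: 1.

1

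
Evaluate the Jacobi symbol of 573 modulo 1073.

(573/1073)
  = (1073/573)    [QR: 573 ≡ 1 mod 4, sign kept]
  = (500/573)    [1073 ≡ 500 mod 573]
  = (125/573)    [573 ≡ 5 mod 8 ⇒ (2/573)^2 = +1]
  = (573/125)    [QR: 125 ≡ 1 mod 4, sign kept]
  = (73/125)    [573 ≡ 73 mod 125]
  = (125/73)    [QR: 73 ≡ 1 mod 4, sign kept]
  = (52/73)    [125 ≡ 52 mod 73]
  = (13/73)    [73 ≡ 1 mod 8 ⇒ (2/73)^2 = +1]
  = (73/13)    [QR: 13 ≡ 1 mod 4, sign kept]
  = (8/13)    [73 ≡ 8 mod 13]
  = -(1/13)    [13 ≡ 5 mod 8 ⇒ (2/13)^3 = -1]
  = -1    [(1/13) = 1]

-1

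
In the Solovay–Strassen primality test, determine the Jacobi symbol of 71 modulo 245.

1

(71/245)
  = (245/71)    [QR: 245 ≡ 1 mod 4, sign kept]
  = (32/71)    [245 ≡ 32 mod 71]
  = (1/71)    [71 ≡ 7 mod 8 ⇒ (2/71)^5 = +1]
  = 1    [(1/71) = 1]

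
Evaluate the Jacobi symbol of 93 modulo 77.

(93 / 77)
  = (16 / 77)    [93 ≡ 16 mod 77]
  = (1 / 77)    [77 ≡ 5 mod 8 ⇒ (2 / 77)^4 = +1]
  = 1    [(1 / 77) = 1]

1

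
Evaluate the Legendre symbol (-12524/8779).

1

(-12524/8779)
  = -(12524/8779)    [8779 ≡ 3 mod 4 ⇒ (-1/8779) = -1]
  = -(3745/8779)    [12524 ≡ 3745 mod 8779]
  = -(8779/3745)    [QR: 3745 ≡ 1 mod 4, sign kept]
  = -(1289/3745)    [8779 ≡ 1289 mod 3745]
  = -(3745/1289)    [QR: 1289 ≡ 1 mod 4, sign kept]
  = -(1167/1289)    [3745 ≡ 1167 mod 1289]
  = -(1289/1167)    [QR: 1289 ≡ 1 mod 4, sign kept]
  = -(122/1167)    [1289 ≡ 122 mod 1167]
  = -(61/1167)    [1167 ≡ 7 mod 8 ⇒ (2/1167) = +1]
  = -(1167/61)    [QR: 61 ≡ 1 mod 4, sign kept]
  = -(8/61)    [1167 ≡ 8 mod 61]
  = (1/61)    [61 ≡ 5 mod 8 ⇒ (2/61)^3 = -1]
  = 1    [(1/61) = 1]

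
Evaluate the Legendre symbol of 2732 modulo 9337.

(2732/9337)
  = (683/9337)    [9337 ≡ 1 mod 8 ⇒ (2/9337)^2 = +1]
  = (9337/683)    [QR: 9337 ≡ 1 mod 4, sign kept]
  = (458/683)    [9337 ≡ 458 mod 683]
  = -(229/683)    [683 ≡ 3 mod 8 ⇒ (2/683) = -1]
  = -(683/229)    [QR: 229 ≡ 1 mod 4, sign kept]
  = -(225/229)    [683 ≡ 225 mod 229]
  = -(229/225)    [QR: 225 ≡ 1 mod 4, sign kept]
  = -(4/225)    [229 ≡ 4 mod 225]
  = -(1/225)    [225 ≡ 1 mod 8 ⇒ (2/225)^2 = +1]
  = -1    [(1/225) = 1]

-1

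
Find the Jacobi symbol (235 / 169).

Reduce the numerator: 235 ≡ 66 (mod 169), so (235 / 169) = (66 / 169).
Factor out 2: 66 = 2·33. Since 169 ≡ 1 (mod 8), (2 / 169) = +1. Now have (33 / 169).
33 ≡ 1 (mod 4), so quadratic reciprocity gives (33 / 169) = (169 / 33). Reduce: 169 ≡ 4 (mod 33). Now have (4 / 33).
Factor out 2: 4 = 2^2. Since 33 ≡ 1 (mod 8), (2 / 33) = +1, and (2 / 33)^2 = +1. Now have (1 / 33).
(1 / 33) = 1. Collecting the sign factors: 1.

1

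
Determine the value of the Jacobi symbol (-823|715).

1

Reduce the numerator: -823 ≡ 607 (mod 715), so (-823|715) = (607|715).
Both 607 ≡ 3 and 715 ≡ 3 (mod 4), so reciprocity gives (607|715) = -(715|607). Reduce: 715 ≡ 108 (mod 607). Now have -(108|607).
Factor out 2: 108 = 2^2·27. Since 607 ≡ 7 (mod 8), (2|607) = +1, and (2|607)^2 = +1. Now have -(27|607).
Both 27 ≡ 3 and 607 ≡ 3 (mod 4), so reciprocity gives (27|607) = -(607|27). Reduce: 607 ≡ 13 (mod 27). Now have (13|27).
13 ≡ 1 (mod 4), so quadratic reciprocity gives (13|27) = (27|13). Reduce: 27 ≡ 1 (mod 13). Now have (1|13).
(1|13) = 1. Collecting the sign factors: 1.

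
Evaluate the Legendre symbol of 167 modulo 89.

1

(167/89)
  = (78/89)    [167 ≡ 78 mod 89]
  = (39/89)    [89 ≡ 1 mod 8 ⇒ (2/89) = +1]
  = (89/39)    [QR: 89 ≡ 1 mod 4, sign kept]
  = (11/39)    [89 ≡ 11 mod 39]
  = -(39/11)    [QR: both ≡ 3 mod 4, sign flips]
  = -(6/11)    [39 ≡ 6 mod 11]
  = (3/11)    [11 ≡ 3 mod 8 ⇒ (2/11) = -1]
  = -(11/3)    [QR: both ≡ 3 mod 4, sign flips]
  = -(2/3)    [11 ≡ 2 mod 3]
  = (1/3)    [3 ≡ 3 mod 8 ⇒ (2/3) = -1]
  = 1    [(1/3) = 1]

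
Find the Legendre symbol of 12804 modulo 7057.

(12804|7057)
  = (5747|7057)    [12804 ≡ 5747 mod 7057]
  = (7057|5747)    [QR: 7057 ≡ 1 mod 4, sign kept]
  = (1310|5747)    [7057 ≡ 1310 mod 5747]
  = -(655|5747)    [5747 ≡ 3 mod 8 ⇒ (2|5747) = -1]
  = (5747|655)    [QR: both ≡ 3 mod 4, sign flips]
  = (507|655)    [5747 ≡ 507 mod 655]
  = -(655|507)    [QR: both ≡ 3 mod 4, sign flips]
  = -(148|507)    [655 ≡ 148 mod 507]
  = -(37|507)    [507 ≡ 3 mod 8 ⇒ (2|507)^2 = +1]
  = -(507|37)    [QR: 37 ≡ 1 mod 4, sign kept]
  = -(26|37)    [507 ≡ 26 mod 37]
  = (13|37)    [37 ≡ 5 mod 8 ⇒ (2|37) = -1]
  = (37|13)    [QR: 13 ≡ 1 mod 4, sign kept]
  = (11|13)    [37 ≡ 11 mod 13]
  = (13|11)    [QR: 13 ≡ 1 mod 4, sign kept]
  = (2|11)    [13 ≡ 2 mod 11]
  = -(1|11)    [11 ≡ 3 mod 8 ⇒ (2|11) = -1]
  = -1    [(1|11) = 1]

-1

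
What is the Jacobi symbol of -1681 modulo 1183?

Reduce the numerator: -1681 ≡ 685 (mod 1183), so (-1681 / 1183) = (685 / 1183).
685 ≡ 1 (mod 4), so quadratic reciprocity gives (685 / 1183) = (1183 / 685). Reduce: 1183 ≡ 498 (mod 685). Now have (498 / 685).
Factor out 2: 498 = 2·249. Since 685 ≡ 5 (mod 8), (2 / 685) = -1. Now have -(249 / 685).
249 ≡ 1 (mod 4), so quadratic reciprocity gives (249 / 685) = (685 / 249). Reduce: 685 ≡ 187 (mod 249). Now have -(187 / 249).
249 ≡ 1 (mod 4), so quadratic reciprocity gives (187 / 249) = (249 / 187). Reduce: 249 ≡ 62 (mod 187). Now have -(62 / 187).
Factor out 2: 62 = 2·31. Since 187 ≡ 3 (mod 8), (2 / 187) = -1. Now have (31 / 187).
Both 31 ≡ 3 and 187 ≡ 3 (mod 4), so reciprocity gives (31 / 187) = -(187 / 31). Reduce: 187 ≡ 1 (mod 31). Now have -(1 / 31).
(1 / 31) = 1. Collecting the sign factors: -1.

-1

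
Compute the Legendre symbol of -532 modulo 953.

-1

(-532/953)
  = (421/953)    [-532 ≡ 421 mod 953]
  = (953/421)    [QR: 421 ≡ 1 mod 4, sign kept]
  = (111/421)    [953 ≡ 111 mod 421]
  = (421/111)    [QR: 421 ≡ 1 mod 4, sign kept]
  = (88/111)    [421 ≡ 88 mod 111]
  = (11/111)    [111 ≡ 7 mod 8 ⇒ (2/111)^3 = +1]
  = -(111/11)    [QR: both ≡ 3 mod 4, sign flips]
  = -(1/11)    [111 ≡ 1 mod 11]
  = -1    [(1/11) = 1]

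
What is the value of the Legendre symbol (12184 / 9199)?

1

Reduce the numerator: 12184 ≡ 2985 (mod 9199), so (12184 / 9199) = (2985 / 9199).
2985 ≡ 1 (mod 4), so quadratic reciprocity gives (2985 / 9199) = (9199 / 2985). Reduce: 9199 ≡ 244 (mod 2985). Now have (244 / 2985).
Factor out 2: 244 = 2^2·61. Since 2985 ≡ 1 (mod 8), (2 / 2985) = +1, and (2 / 2985)^2 = +1. Now have (61 / 2985).
61 ≡ 1 (mod 4), so quadratic reciprocity gives (61 / 2985) = (2985 / 61). Reduce: 2985 ≡ 57 (mod 61). Now have (57 / 61).
57 ≡ 1 (mod 4), so quadratic reciprocity gives (57 / 61) = (61 / 57). Reduce: 61 ≡ 4 (mod 57). Now have (4 / 57).
Factor out 2: 4 = 2^2. Since 57 ≡ 1 (mod 8), (2 / 57) = +1, and (2 / 57)^2 = +1. Now have (1 / 57).
(1 / 57) = 1. Collecting the sign factors: 1.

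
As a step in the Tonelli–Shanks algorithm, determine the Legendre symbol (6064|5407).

(6064|5407)
  = (657|5407)    [6064 ≡ 657 mod 5407]
  = (5407|657)    [QR: 657 ≡ 1 mod 4, sign kept]
  = (151|657)    [5407 ≡ 151 mod 657]
  = (657|151)    [QR: 657 ≡ 1 mod 4, sign kept]
  = (53|151)    [657 ≡ 53 mod 151]
  = (151|53)    [QR: 53 ≡ 1 mod 4, sign kept]
  = (45|53)    [151 ≡ 45 mod 53]
  = (53|45)    [QR: 45 ≡ 1 mod 4, sign kept]
  = (8|45)    [53 ≡ 8 mod 45]
  = -(1|45)    [45 ≡ 5 mod 8 ⇒ (2|45)^3 = -1]
  = -1    [(1|45) = 1]

-1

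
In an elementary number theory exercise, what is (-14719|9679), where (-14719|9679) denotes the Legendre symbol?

-1

Pull out -1: (-14719|9679) = (-1|9679)·(14719|9679). Since 9679 ≡ 3 (mod 4), (-1|9679) = -1. Now have -(14719|9679).
Reduce the numerator: 14719 ≡ 5040 (mod 9679), so (14719|9679) = (5040|9679).
Factor out 2: 5040 = 2^4·315. Since 9679 ≡ 7 (mod 8), (2|9679) = +1, and (2|9679)^4 = +1. Now have -(315|9679).
Both 315 ≡ 3 and 9679 ≡ 3 (mod 4), so reciprocity gives (315|9679) = -(9679|315). Reduce: 9679 ≡ 229 (mod 315). Now have (229|315).
229 ≡ 1 (mod 4), so quadratic reciprocity gives (229|315) = (315|229). Reduce: 315 ≡ 86 (mod 229). Now have (86|229).
Factor out 2: 86 = 2·43. Since 229 ≡ 5 (mod 8), (2|229) = -1. Now have -(43|229).
229 ≡ 1 (mod 4), so quadratic reciprocity gives (43|229) = (229|43). Reduce: 229 ≡ 14 (mod 43). Now have -(14|43).
Factor out 2: 14 = 2·7. Since 43 ≡ 3 (mod 8), (2|43) = -1. Now have (7|43).
Both 7 ≡ 3 and 43 ≡ 3 (mod 4), so reciprocity gives (7|43) = -(43|7). Reduce: 43 ≡ 1 (mod 7). Now have -(1|7).
(1|7) = 1. Collecting the sign factors: -1.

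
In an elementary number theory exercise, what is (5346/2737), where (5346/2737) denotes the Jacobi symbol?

Reduce the numerator: 5346 ≡ 2609 (mod 2737), so (5346/2737) = (2609/2737).
2609 ≡ 1 (mod 4), so quadratic reciprocity gives (2609/2737) = (2737/2609). Reduce: 2737 ≡ 128 (mod 2609). Now have (128/2609).
Factor out 2: 128 = 2^7. Since 2609 ≡ 1 (mod 8), (2/2609) = +1, and (2/2609)^7 = +1. Now have (1/2609).
(1/2609) = 1. Collecting the sign factors: 1.

1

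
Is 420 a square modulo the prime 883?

Factor out 2: 420 = 2^2·105. Since 883 ≡ 3 (mod 8), (2/883) = -1, and (2/883)^2 = +1. Now have (105/883).
105 ≡ 1 (mod 4), so quadratic reciprocity gives (105/883) = (883/105). Reduce: 883 ≡ 43 (mod 105). Now have (43/105).
105 ≡ 1 (mod 4), so quadratic reciprocity gives (43/105) = (105/43). Reduce: 105 ≡ 19 (mod 43). Now have (19/43).
Both 19 ≡ 3 and 43 ≡ 3 (mod 4), so reciprocity gives (19/43) = -(43/19). Reduce: 43 ≡ 5 (mod 19). Now have -(5/19).
5 ≡ 1 (mod 4), so quadratic reciprocity gives (5/19) = (19/5). Reduce: 19 ≡ 4 (mod 5). Now have -(4/5).
Factor out 2: 4 = 2^2. Since 5 ≡ 5 (mod 8), (2/5) = -1, and (2/5)^2 = +1. Now have -(1/5).
(1/5) = 1. Collecting the sign factors: -1.
The Legendre symbol is -1, so x^2 ≡ 420 (mod 883) has no solution.

no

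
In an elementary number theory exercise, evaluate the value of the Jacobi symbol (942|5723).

Factor out 2: 942 = 2·471. Since 5723 ≡ 3 (mod 8), (2|5723) = -1. Now have -(471|5723).
Both 471 ≡ 3 and 5723 ≡ 3 (mod 4), so reciprocity gives (471|5723) = -(5723|471). Reduce: 5723 ≡ 71 (mod 471). Now have (71|471).
Both 71 ≡ 3 and 471 ≡ 3 (mod 4), so reciprocity gives (71|471) = -(471|71). Reduce: 471 ≡ 45 (mod 71). Now have -(45|71).
45 ≡ 1 (mod 4), so quadratic reciprocity gives (45|71) = (71|45). Reduce: 71 ≡ 26 (mod 45). Now have -(26|45).
Factor out 2: 26 = 2·13. Since 45 ≡ 5 (mod 8), (2|45) = -1. Now have (13|45).
13 ≡ 1 (mod 4), so quadratic reciprocity gives (13|45) = (45|13). Reduce: 45 ≡ 6 (mod 13). Now have (6|13).
Factor out 2: 6 = 2·3. Since 13 ≡ 5 (mod 8), (2|13) = -1. Now have -(3|13).
13 ≡ 1 (mod 4), so quadratic reciprocity gives (3|13) = (13|3). Reduce: 13 ≡ 1 (mod 3). Now have -(1|3).
(1|3) = 1. Collecting the sign factors: -1.

-1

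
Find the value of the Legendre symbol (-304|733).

Pull out -1: (-304|733) = (-1|733)·(304|733). Since 733 ≡ 1 (mod 4), (-1|733) = +1. Now have (304|733).
Factor out 2: 304 = 2^4·19. Since 733 ≡ 5 (mod 8), (2|733) = -1, and (2|733)^4 = +1. Now have (19|733).
733 ≡ 1 (mod 4), so quadratic reciprocity gives (19|733) = (733|19). Reduce: 733 ≡ 11 (mod 19). Now have (11|19).
Both 11 ≡ 3 and 19 ≡ 3 (mod 4), so reciprocity gives (11|19) = -(19|11). Reduce: 19 ≡ 8 (mod 11). Now have -(8|11).
Factor out 2: 8 = 2^3. Since 11 ≡ 3 (mod 8), (2|11) = -1, and (2|11)^3 = -1. Now have (1|11).
(1|11) = 1. Collecting the sign factors: 1.

1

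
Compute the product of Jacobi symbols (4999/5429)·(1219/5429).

1

By multiplicativity, (4999·1219/5429) = (4999/5429)·(1219/5429).
First factor (4999/5429):
5429 ≡ 1 (mod 4), so quadratic reciprocity gives (4999/5429) = (5429/4999). Reduce: 5429 ≡ 430 (mod 4999). Now have (430/4999).
Factor out 2: 430 = 2·215. Since 4999 ≡ 7 (mod 8), (2/4999) = +1. Now have (215/4999).
Both 215 ≡ 3 and 4999 ≡ 3 (mod 4), so reciprocity gives (215/4999) = -(4999/215). Reduce: 4999 ≡ 54 (mod 215). Now have -(54/215).
Factor out 2: 54 = 2·27. Since 215 ≡ 7 (mod 8), (2/215) = +1. Now have -(27/215).
Both 27 ≡ 3 and 215 ≡ 3 (mod 4), so reciprocity gives (27/215) = -(215/27). Reduce: 215 ≡ 26 (mod 27). Now have (26/27).
Factor out 2: 26 = 2·13. Since 27 ≡ 3 (mod 8), (2/27) = -1. Now have -(13/27).
13 ≡ 1 (mod 4), so quadratic reciprocity gives (13/27) = (27/13). Reduce: 27 ≡ 1 (mod 13). Now have -(1/13).
(1/13) = 1. Collecting the sign factors: -1.
Second factor (1219/5429):
5429 ≡ 1 (mod 4), so quadratic reciprocity gives (1219/5429) = (5429/1219). Reduce: 5429 ≡ 553 (mod 1219). Now have (553/1219).
553 ≡ 1 (mod 4), so quadratic reciprocity gives (553/1219) = (1219/553). Reduce: 1219 ≡ 113 (mod 553). Now have (113/553).
113 ≡ 1 (mod 4), so quadratic reciprocity gives (113/553) = (553/113). Reduce: 553 ≡ 101 (mod 113). Now have (101/113).
101 ≡ 1 (mod 4), so quadratic reciprocity gives (101/113) = (113/101). Reduce: 113 ≡ 12 (mod 101). Now have (12/101).
Factor out 2: 12 = 2^2·3. Since 101 ≡ 5 (mod 8), (2/101) = -1, and (2/101)^2 = +1. Now have (3/101).
101 ≡ 1 (mod 4), so quadratic reciprocity gives (3/101) = (101/3). Reduce: 101 ≡ 2 (mod 3). Now have (2/3).
Factor out 2: 2 = 2. Since 3 ≡ 3 (mod 8), (2/3) = -1. Now have -(1/3).
(1/3) = 1. Collecting the sign factors: -1.
Product: (-1)·(-1) = 1.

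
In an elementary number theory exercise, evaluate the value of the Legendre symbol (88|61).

1

Reduce the numerator: 88 ≡ 27 (mod 61), so (88|61) = (27|61).
61 ≡ 1 (mod 4), so quadratic reciprocity gives (27|61) = (61|27). Reduce: 61 ≡ 7 (mod 27). Now have (7|27).
Both 7 ≡ 3 and 27 ≡ 3 (mod 4), so reciprocity gives (7|27) = -(27|7). Reduce: 27 ≡ 6 (mod 7). Now have -(6|7).
Factor out 2: 6 = 2·3. Since 7 ≡ 7 (mod 8), (2|7) = +1. Now have -(3|7).
Both 3 ≡ 3 and 7 ≡ 3 (mod 4), so reciprocity gives (3|7) = -(7|3). Reduce: 7 ≡ 1 (mod 3). Now have (1|3).
(1|3) = 1. Collecting the sign factors: 1.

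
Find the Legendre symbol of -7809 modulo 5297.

-1

(-7809/5297)
  = (7809/5297)    [5297 ≡ 1 mod 4 ⇒ (-1/5297) = +1]
  = (2512/5297)    [7809 ≡ 2512 mod 5297]
  = (157/5297)    [5297 ≡ 1 mod 8 ⇒ (2/5297)^4 = +1]
  = (5297/157)    [QR: 157 ≡ 1 mod 4, sign kept]
  = (116/157)    [5297 ≡ 116 mod 157]
  = (29/157)    [157 ≡ 5 mod 8 ⇒ (2/157)^2 = +1]
  = (157/29)    [QR: 29 ≡ 1 mod 4, sign kept]
  = (12/29)    [157 ≡ 12 mod 29]
  = (3/29)    [29 ≡ 5 mod 8 ⇒ (2/29)^2 = +1]
  = (29/3)    [QR: 29 ≡ 1 mod 4, sign kept]
  = (2/3)    [29 ≡ 2 mod 3]
  = -(1/3)    [3 ≡ 3 mod 8 ⇒ (2/3) = -1]
  = -1    [(1/3) = 1]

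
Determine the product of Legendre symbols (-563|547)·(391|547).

By multiplicativity, (-563·391|547) = (-563|547)·(391|547).
First factor (-563|547):
Reduce the numerator: -563 ≡ 531 (mod 547), so (-563|547) = (531|547).
Both 531 ≡ 3 and 547 ≡ 3 (mod 4), so reciprocity gives (531|547) = -(547|531). Reduce: 547 ≡ 16 (mod 531). Now have -(16|531).
Factor out 2: 16 = 2^4. Since 531 ≡ 3 (mod 8), (2|531) = -1, and (2|531)^4 = +1. Now have -(1|531).
(1|531) = 1. Collecting the sign factors: -1.
Second factor (391|547):
Both 391 ≡ 3 and 547 ≡ 3 (mod 4), so reciprocity gives (391|547) = -(547|391). Reduce: 547 ≡ 156 (mod 391). Now have -(156|391).
Factor out 2: 156 = 2^2·39. Since 391 ≡ 7 (mod 8), (2|391) = +1, and (2|391)^2 = +1. Now have -(39|391).
Both 39 ≡ 3 and 391 ≡ 3 (mod 4), so reciprocity gives (39|391) = -(391|39). Reduce: 391 ≡ 1 (mod 39). Now have (1|39).
(1|39) = 1. Collecting the sign factors: 1.
Product: (-1)·(1) = -1.

-1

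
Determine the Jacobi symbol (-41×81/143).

-1

By multiplicativity, (-41·81/143) = (-41/143)·(81/143).
First factor (-41/143):
Reduce the numerator: -41 ≡ 102 (mod 143), so (-41/143) = (102/143).
Factor out 2: 102 = 2·51. Since 143 ≡ 7 (mod 8), (2/143) = +1. Now have (51/143).
Both 51 ≡ 3 and 143 ≡ 3 (mod 4), so reciprocity gives (51/143) = -(143/51). Reduce: 143 ≡ 41 (mod 51). Now have -(41/51).
41 ≡ 1 (mod 4), so quadratic reciprocity gives (41/51) = (51/41). Reduce: 51 ≡ 10 (mod 41). Now have -(10/41).
Factor out 2: 10 = 2·5. Since 41 ≡ 1 (mod 8), (2/41) = +1. Now have -(5/41).
5 ≡ 1 (mod 4), so quadratic reciprocity gives (5/41) = (41/5). Reduce: 41 ≡ 1 (mod 5). Now have -(1/5).
(1/5) = 1. Collecting the sign factors: -1.
Second factor (81/143):
81 ≡ 1 (mod 4), so quadratic reciprocity gives (81/143) = (143/81). Reduce: 143 ≡ 62 (mod 81). Now have (62/81).
Factor out 2: 62 = 2·31. Since 81 ≡ 1 (mod 8), (2/81) = +1. Now have (31/81).
81 ≡ 1 (mod 4), so quadratic reciprocity gives (31/81) = (81/31). Reduce: 81 ≡ 19 (mod 31). Now have (19/31).
Both 19 ≡ 3 and 31 ≡ 3 (mod 4), so reciprocity gives (19/31) = -(31/19). Reduce: 31 ≡ 12 (mod 19). Now have -(12/19).
Factor out 2: 12 = 2^2·3. Since 19 ≡ 3 (mod 8), (2/19) = -1, and (2/19)^2 = +1. Now have -(3/19).
Both 3 ≡ 3 and 19 ≡ 3 (mod 4), so reciprocity gives (3/19) = -(19/3). Reduce: 19 ≡ 1 (mod 3). Now have (1/3).
(1/3) = 1. Collecting the sign factors: 1.
Product: (-1)·(1) = -1.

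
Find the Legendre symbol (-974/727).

1

Reduce the numerator: -974 ≡ 480 (mod 727), so (-974/727) = (480/727).
Factor out 2: 480 = 2^5·15. Since 727 ≡ 7 (mod 8), (2/727) = +1, and (2/727)^5 = +1. Now have (15/727).
Both 15 ≡ 3 and 727 ≡ 3 (mod 4), so reciprocity gives (15/727) = -(727/15). Reduce: 727 ≡ 7 (mod 15). Now have -(7/15).
Both 7 ≡ 3 and 15 ≡ 3 (mod 4), so reciprocity gives (7/15) = -(15/7). Reduce: 15 ≡ 1 (mod 7). Now have (1/7).
(1/7) = 1. Collecting the sign factors: 1.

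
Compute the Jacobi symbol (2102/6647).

Factor out 2: 2102 = 2·1051. Since 6647 ≡ 7 (mod 8), (2/6647) = +1. Now have (1051/6647).
Both 1051 ≡ 3 and 6647 ≡ 3 (mod 4), so reciprocity gives (1051/6647) = -(6647/1051). Reduce: 6647 ≡ 341 (mod 1051). Now have -(341/1051).
341 ≡ 1 (mod 4), so quadratic reciprocity gives (341/1051) = (1051/341). Reduce: 1051 ≡ 28 (mod 341). Now have -(28/341).
Factor out 2: 28 = 2^2·7. Since 341 ≡ 5 (mod 8), (2/341) = -1, and (2/341)^2 = +1. Now have -(7/341).
341 ≡ 1 (mod 4), so quadratic reciprocity gives (7/341) = (341/7). Reduce: 341 ≡ 5 (mod 7). Now have -(5/7).
5 ≡ 1 (mod 4), so quadratic reciprocity gives (5/7) = (7/5). Reduce: 7 ≡ 2 (mod 5). Now have -(2/5).
Factor out 2: 2 = 2. Since 5 ≡ 5 (mod 8), (2/5) = -1. Now have (1/5).
(1/5) = 1. Collecting the sign factors: 1.

1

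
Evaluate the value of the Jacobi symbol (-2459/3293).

Reduce the numerator: -2459 ≡ 834 (mod 3293), so (-2459/3293) = (834/3293).
Factor out 2: 834 = 2·417. Since 3293 ≡ 5 (mod 8), (2/3293) = -1. Now have -(417/3293).
417 ≡ 1 (mod 4), so quadratic reciprocity gives (417/3293) = (3293/417). Reduce: 3293 ≡ 374 (mod 417). Now have -(374/417).
Factor out 2: 374 = 2·187. Since 417 ≡ 1 (mod 8), (2/417) = +1. Now have -(187/417).
417 ≡ 1 (mod 4), so quadratic reciprocity gives (187/417) = (417/187). Reduce: 417 ≡ 43 (mod 187). Now have -(43/187).
Both 43 ≡ 3 and 187 ≡ 3 (mod 4), so reciprocity gives (43/187) = -(187/43). Reduce: 187 ≡ 15 (mod 43). Now have (15/43).
Both 15 ≡ 3 and 43 ≡ 3 (mod 4), so reciprocity gives (15/43) = -(43/15). Reduce: 43 ≡ 13 (mod 15). Now have -(13/15).
13 ≡ 1 (mod 4), so quadratic reciprocity gives (13/15) = (15/13). Reduce: 15 ≡ 2 (mod 13). Now have -(2/13).
Factor out 2: 2 = 2. Since 13 ≡ 5 (mod 8), (2/13) = -1. Now have (1/13).
(1/13) = 1. Collecting the sign factors: 1.

1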